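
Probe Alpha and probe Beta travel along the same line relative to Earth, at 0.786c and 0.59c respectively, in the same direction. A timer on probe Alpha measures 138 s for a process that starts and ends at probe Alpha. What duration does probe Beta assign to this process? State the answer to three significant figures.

The velocity of probe Alpha relative to probe Beta is (0.786 − 0.59)c / (1 − 0.786×0.59) = 0.36549c; relative speed 0.36549c.
γ for this relative speed: γ = 1/√(1 − 0.133583) = 1.0743.
The clock on probe Alpha records proper time, so probe Beta measures Δt = γΔτ = 1.0743 × 138 = 148 s.

148 s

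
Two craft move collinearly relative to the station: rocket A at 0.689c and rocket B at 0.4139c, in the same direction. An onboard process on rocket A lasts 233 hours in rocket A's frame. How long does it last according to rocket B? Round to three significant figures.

252 hours

Speed of rocket A in rocket B's frame: u = (v_A − v_B)/(1 − v_A v_B/c²) = (0.689 − 0.4139)/(1 − 0.689×0.4139) = 0.2751/0.7148229 = 0.38485; |u| = 0.38485c.
γ for this relative speed: γ = 1/√(1 − 0.14811) = 1.0834.
The clock on rocket A records proper time, so rocket B measures Δt = γΔτ = 1.0834 × 233 = 252 hours.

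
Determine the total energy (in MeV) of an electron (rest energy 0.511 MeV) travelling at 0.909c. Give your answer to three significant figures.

With β = 0.909, γ = 1/√(1 − 0.909²) = 1/√0.173719 = 2.3993.
Total energy: E = γmc² = 2.3993 × 0.511 MeV = 1.23 MeV.

1.23 MeV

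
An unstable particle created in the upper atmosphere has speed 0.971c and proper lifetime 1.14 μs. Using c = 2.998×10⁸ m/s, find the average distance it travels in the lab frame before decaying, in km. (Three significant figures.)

With β = 0.971, γ = 1/√(1 − 0.971²) = 1/√0.057159 = 4.1827.
Lab-frame lifetime: Δt = γτ = 4.1827 × 1.14 μs = 4.7683 μs.
Distance: d = vΔt = 0.971 × 2.998×10⁸ m/s × 4.7683×10^-6 s = 1390 m = 1.39 km.

1.39 km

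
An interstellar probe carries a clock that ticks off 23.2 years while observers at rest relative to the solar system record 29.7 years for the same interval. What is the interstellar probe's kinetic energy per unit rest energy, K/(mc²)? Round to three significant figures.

γ = Δt/Δτ = 29.7/23.2 = 1.28017.
Since K = (γ−1)mc², K/(mc²) = 1.28017 − 1 = 0.280.

0.280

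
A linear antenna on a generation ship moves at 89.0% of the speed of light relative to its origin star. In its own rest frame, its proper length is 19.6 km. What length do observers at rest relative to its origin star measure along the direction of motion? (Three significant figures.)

γ = 1/√(1 − β²) = 1/√(1 − 0.7921) = 1/√0.2079 = 1/0.455961 = 2.1932.
Along the direction of motion the measured length is L₀/γ = 19.6/2.1932 = 8.94 km.

8.94 km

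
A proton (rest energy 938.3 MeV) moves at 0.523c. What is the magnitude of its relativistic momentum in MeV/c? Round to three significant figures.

With β = 0.523, γ = 1/√(1 − 0.523²) = 1/√0.726471 = 1.1733.
Momentum: p = γβ·mc = 1.1733 × 0.523 × 938.3 MeV/c = 576 MeV/c.

576 MeV/c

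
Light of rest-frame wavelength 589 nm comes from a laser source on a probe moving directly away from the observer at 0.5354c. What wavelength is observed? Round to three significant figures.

1070 nm

Relativistic Doppler for wavelength: λ_obs = λ_src · √((1+β)/(1−β)).
With β = 0.5354: factor = √(1.5354/0.4646) = 1.8179.
λ_obs = 589 × 1.8179 = 1070 nm.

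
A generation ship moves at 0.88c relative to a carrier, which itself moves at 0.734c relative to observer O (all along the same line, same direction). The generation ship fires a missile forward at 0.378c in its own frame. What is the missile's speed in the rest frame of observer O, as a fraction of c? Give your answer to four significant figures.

0.9912c

First combine the missile and generation ship (S''→S'): u₁ = (0.378 + 0.88)/(1 + 0.378×0.88) = 1.258/1.33264 = 0.94399.
Then combine with the carrier (S'→S): u = (0.94399 + 0.734)/(1 + 0.94399×0.734) = 1.67799/1.69288866 = 0.9912.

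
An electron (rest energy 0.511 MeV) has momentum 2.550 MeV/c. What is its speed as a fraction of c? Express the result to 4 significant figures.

0.9805c

pc/(mc²) = 2.550/0.511 = 4.9902 = βγ = β/√(1−β²).
So β² = x²/(1 + x²) with x = 4.9902: x² = 24.9021, β² = 24.9021/25.9021 = 0.961393, β = 0.9805.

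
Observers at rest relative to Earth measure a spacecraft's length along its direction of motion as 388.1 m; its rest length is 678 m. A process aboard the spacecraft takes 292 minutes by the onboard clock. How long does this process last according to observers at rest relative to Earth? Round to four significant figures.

Length contraction gives γ = L₀/L = 678/388.1 = 1.74697.
The same γ dilates the second interval: 1.74697 × 292 minutes = 510.1 minutes.

510.1 minutes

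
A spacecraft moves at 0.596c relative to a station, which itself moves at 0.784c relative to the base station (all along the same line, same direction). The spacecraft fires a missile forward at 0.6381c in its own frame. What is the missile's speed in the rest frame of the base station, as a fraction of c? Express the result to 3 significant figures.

First combine the missile and spacecraft (S''→S'): u₁ = (0.6381 + 0.596)/(1 + 0.6381×0.596) = 1.2341/1.3803076 = 0.89408.
Then combine with the station (S'→S): u = (0.89408 + 0.784)/(1 + 0.89408×0.784) = 1.67808/1.70095872 = 0.98655.

0.987c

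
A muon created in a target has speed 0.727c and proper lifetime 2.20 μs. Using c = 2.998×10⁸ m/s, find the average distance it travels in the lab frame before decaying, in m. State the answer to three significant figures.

With β = 0.727, γ = 1/√(1 − 0.727²) = 1/√0.471471 = 1.4564.
Lab-frame lifetime: Δt = γτ = 1.4564 × 2.20 μs = 3.2041 μs.
Distance: d = vΔt = 0.727 × 2.998×10⁸ m/s × 3.2041×10^-6 s = 698 m.

698 m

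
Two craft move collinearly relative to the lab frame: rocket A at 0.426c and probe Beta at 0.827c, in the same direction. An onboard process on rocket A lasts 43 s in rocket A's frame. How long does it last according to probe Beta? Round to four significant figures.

Transform rocket A's velocity into probe Beta's frame: (0.426 − 0.827)/(1 − 0.426·0.827) = −0.401/0.647698, so the relative speed is 0.61912c.
At |u| = 0.61912c, γ = (1 − 0.38331)^(−1/2) = 1.2734.
The clock on rocket A records proper time, so probe Beta measures Δt = γΔτ = 1.2734 × 43 = 54.76 s.

54.76 s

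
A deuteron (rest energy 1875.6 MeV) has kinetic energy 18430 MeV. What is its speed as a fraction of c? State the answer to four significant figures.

0.9957c

K = (γ−1)mc², so γ = 1 + 18430/1875.6 = 10.826.
Then v/c = √(1 − γ⁻²) = √(1 − 0.00853226) = √0.99146774 = 0.9957.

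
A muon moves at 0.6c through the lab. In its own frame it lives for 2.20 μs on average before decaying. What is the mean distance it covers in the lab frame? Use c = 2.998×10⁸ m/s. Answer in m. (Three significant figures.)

495 m

With β = 0.6, γ = 1/√(1 − 0.6²) = 1/√0.64 = 1.25.
Lab-frame lifetime: Δt = γτ = 1.25 × 2.20 μs = 2.75 μs.
Distance: d = vΔt = 0.6 × 2.998×10⁸ m/s × 2.7500×10^-6 s = 495 m.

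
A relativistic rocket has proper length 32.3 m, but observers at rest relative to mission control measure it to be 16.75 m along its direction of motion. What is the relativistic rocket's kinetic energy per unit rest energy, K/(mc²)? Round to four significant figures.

From L = L₀/γ: γ = 32.3/16.75 = 1.92836.
Since K = (γ−1)mc², K/(mc²) = 1.92836 − 1 = 0.9284.

0.9284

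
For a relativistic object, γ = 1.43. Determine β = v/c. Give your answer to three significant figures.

β = √(1 − 1/γ²) = √(1 − 1/2.0449) = √0.510979 = 0.715.

0.715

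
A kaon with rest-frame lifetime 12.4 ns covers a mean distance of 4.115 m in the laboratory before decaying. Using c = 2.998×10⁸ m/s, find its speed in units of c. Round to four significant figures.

d = βγcτ ⇒ βγ = d/(cτ) = 4.115 m / (3.71752 m) = 1.1069.
β = (βγ)/√(1+(βγ)²) = 1.1069/√2.22523 = 0.7420.

0.7420c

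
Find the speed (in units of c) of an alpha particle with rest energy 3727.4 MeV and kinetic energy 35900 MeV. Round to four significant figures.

γ = 1 + K/(mc²) = 1 + 35900/3727.4 = 10.631.
β = √(1 − 1/γ²) = √(1 − 0.00884814) = √0.99115186 = 0.9956.

0.9956c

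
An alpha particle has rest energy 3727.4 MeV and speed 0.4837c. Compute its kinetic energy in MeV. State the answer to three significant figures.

531 MeV

γ = 1/√(1 − β²) = 1/√(1 − 0.23396569) = 1/√0.76603431 = 1/0.875234 = 1.14255.
Kinetic energy: K = (γ − 1)mc² = (1.14255 − 1) × 3727.4 MeV = 0.14255 × 3727.4 = 531 MeV.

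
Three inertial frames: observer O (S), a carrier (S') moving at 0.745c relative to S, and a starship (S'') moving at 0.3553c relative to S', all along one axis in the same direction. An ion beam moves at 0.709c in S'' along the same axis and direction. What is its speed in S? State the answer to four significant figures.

Apply u = (u'+v)/(1+u'v) twice. Ion beam in the carrier frame: (0.709+0.3553)/(1+0.709·0.3553) = 1.0643/1.2519077 = 0.85014c.
That velocity, transformed to the rest frame of observer O: (0.85014+0.745)/(1+0.85014·0.745) = 1.59514/1.6333543 = 0.9766c.

0.9766c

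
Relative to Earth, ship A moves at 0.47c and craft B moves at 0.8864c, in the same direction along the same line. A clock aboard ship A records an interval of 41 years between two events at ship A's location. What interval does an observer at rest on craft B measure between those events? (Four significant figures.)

58.54 years

Speed of ship A in craft B's frame: u = (v_A − v_B)/(1 − v_A v_B/c²) = (0.47 − 0.8864)/(1 − 0.47×0.8864) = −0.4164/0.583392 = −0.71376; |u| = 0.71376c.
γ for this relative speed: γ = 1/√(1 − 0.509453) = 1.4278.
Ship A's interval is proper; time dilation gives Δt_B = γΔτ = 1.4278 × 41 years = 58.54 years.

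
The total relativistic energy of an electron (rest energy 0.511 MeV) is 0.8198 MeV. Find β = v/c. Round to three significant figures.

γ = E/(mc²) = 0.8198/0.511 = 1.6043.
β = √(1 − 1/γ²) = √(1 − 0.388534) = √0.611466 = 0.782.

0.782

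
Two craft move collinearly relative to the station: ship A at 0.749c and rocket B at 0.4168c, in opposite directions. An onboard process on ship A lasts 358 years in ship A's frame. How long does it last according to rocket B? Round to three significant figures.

Speed of ship A in rocket B's frame: u = (v_A + v_B)/(1 + v_A v_B/c²) = (0.749 + 0.4168)/(1 + 0.749×0.4168) = 1.1658/1.3121832 = 0.88844; |u| = 0.88844c.
γ for this relative speed: γ = 1/√(1 − 0.789326) = 2.1787.
The clock on ship A records proper time, so rocket B measures Δt = γΔτ = 2.1787 × 358 = 780 years.

780 years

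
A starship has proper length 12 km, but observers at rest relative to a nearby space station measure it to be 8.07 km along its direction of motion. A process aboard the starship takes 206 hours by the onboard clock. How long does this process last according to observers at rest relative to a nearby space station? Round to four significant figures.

Length contraction gives γ = L₀/L = 12/8.07 = 1.48699.
The same γ dilates the second interval: 1.48699 × 206 hours = 306.3 hours.

306.3 hours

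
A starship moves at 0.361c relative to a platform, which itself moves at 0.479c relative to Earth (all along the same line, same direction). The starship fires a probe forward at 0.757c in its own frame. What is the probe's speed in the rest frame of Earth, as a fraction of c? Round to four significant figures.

Apply u = (u'+v)/(1+u'v) twice. Probe in the platform frame: (0.757+0.361)/(1+0.757·0.361) = 1.118/1.273277 = 0.87805c.
That velocity, transformed to the rest frame of Earth: (0.87805+0.479)/(1+0.87805·0.479) = 1.35705/1.42058595 = 0.95527c.

0.9553c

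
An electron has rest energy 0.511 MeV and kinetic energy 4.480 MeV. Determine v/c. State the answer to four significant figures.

0.9947

K = (γ−1)mc², so γ = 1 + 4.480/0.511 = 9.7671.
Then v/c = √(1 − γ⁻²) = √(1 − 0.0104826) = √0.9895174 = 0.9947.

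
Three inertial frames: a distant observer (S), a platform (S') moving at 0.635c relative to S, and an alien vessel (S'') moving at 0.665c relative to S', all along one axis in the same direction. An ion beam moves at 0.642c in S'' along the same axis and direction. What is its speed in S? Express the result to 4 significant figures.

0.9806c

Compose velocities in two stages. Stage 1 (into S'): u₁ = (0.642+0.665)/(1+0.642×0.665) = 0.91595.
Stage 2 (into S): u = (0.91595+0.635)/(1+0.91595×0.635) = 0.9806, so the speed is 0.9806c.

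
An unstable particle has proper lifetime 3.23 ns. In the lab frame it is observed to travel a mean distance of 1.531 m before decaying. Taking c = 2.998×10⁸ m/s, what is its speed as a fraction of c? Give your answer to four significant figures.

d = βγcτ ⇒ βγ = d/(cτ) = 1.531 m / (0.968354 m) = 1.581.
β = (βγ)/√(1+(βγ)²) = 1.581/√3.49956 = 0.8451.

0.8451c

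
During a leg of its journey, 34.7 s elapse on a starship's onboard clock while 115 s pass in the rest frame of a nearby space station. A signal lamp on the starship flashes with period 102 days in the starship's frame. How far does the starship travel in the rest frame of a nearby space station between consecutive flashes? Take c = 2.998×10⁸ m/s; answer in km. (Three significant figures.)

The time-dilation ratio gives γ = 115/34.7 = 3.31412.
β = √(1 − 1/γ²) = 0.95339. Lab-frame period = γτ = 3.31412×102 days = 338.04 days. Distance = βc × γτ = 0.95339 × 2.998×10⁸ m/s × 29206656 s = 8.3480×10^15 m = 8.35×10^12 km.

8.35×10^12 km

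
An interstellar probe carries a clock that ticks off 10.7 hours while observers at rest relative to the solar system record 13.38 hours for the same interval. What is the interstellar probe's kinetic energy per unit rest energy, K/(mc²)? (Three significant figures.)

0.250

γ = Δt/Δτ = 13.38/10.7 = 1.25047.
K/(mc²) = γ − 1 = 1.25047 − 1 = 0.250.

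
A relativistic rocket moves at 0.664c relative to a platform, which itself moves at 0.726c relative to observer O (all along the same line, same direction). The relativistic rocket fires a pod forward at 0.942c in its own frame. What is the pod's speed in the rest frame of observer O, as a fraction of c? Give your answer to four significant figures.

0.9981c

Compose velocities in two stages. Stage 1 (into S'): u₁ = (0.942+0.664)/(1+0.942×0.664) = 0.98801.
Stage 2 (into S): u = (0.98801+0.726)/(1+0.98801×0.726) = 0.99809, so the speed is 0.9981c.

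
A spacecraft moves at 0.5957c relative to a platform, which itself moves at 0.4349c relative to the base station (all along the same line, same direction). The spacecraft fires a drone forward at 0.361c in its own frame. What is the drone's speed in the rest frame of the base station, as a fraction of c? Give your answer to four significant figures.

0.9105c

Apply u = (u'+v)/(1+u'v) twice. Drone in the platform frame: (0.361+0.5957)/(1+0.361·0.5957) = 0.9567/1.2150477 = 0.78738c.
That velocity, transformed to the rest frame of the base station: (0.78738+0.4349)/(1+0.78738·0.4349) = 1.22228/1.342431562 = 0.9105c.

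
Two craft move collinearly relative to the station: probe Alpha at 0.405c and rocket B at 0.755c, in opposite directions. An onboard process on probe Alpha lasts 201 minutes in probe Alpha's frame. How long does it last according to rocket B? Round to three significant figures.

Speed of probe Alpha in rocket B's frame: u = (v_A + v_B)/(1 + v_A v_B/c²) = (0.405 + 0.755)/(1 + 0.405×0.755) = 1.16/1.305775 = 0.88836; |u| = 0.88836c.
γ for this relative speed: γ = 1/√(1 − 0.789183) = 2.1779.
Probe Alpha's interval is proper; time dilation gives Δt_B = γΔτ = 2.1779 × 201 minutes = 438 minutes.

438 minutes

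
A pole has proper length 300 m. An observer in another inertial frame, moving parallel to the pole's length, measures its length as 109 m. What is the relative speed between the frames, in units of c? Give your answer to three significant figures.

Length contraction gives γ = L₀/L = 300/109 = 2.7523.
β = √(1 − 1/γ²) = √0.86799 = 0.932.

0.932c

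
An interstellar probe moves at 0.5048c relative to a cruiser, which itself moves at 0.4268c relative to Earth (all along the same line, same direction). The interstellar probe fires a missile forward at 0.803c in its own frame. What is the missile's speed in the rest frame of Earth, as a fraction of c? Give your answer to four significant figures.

0.9715c

First combine the missile and interstellar probe (S''→S'): u₁ = (0.803 + 0.5048)/(1 + 0.803×0.5048) = 1.3078/1.4053544 = 0.93058.
Then combine with the cruiser (S'→S): u = (0.93058 + 0.4268)/(1 + 0.93058×0.4268) = 1.35738/1.397171544 = 0.97152.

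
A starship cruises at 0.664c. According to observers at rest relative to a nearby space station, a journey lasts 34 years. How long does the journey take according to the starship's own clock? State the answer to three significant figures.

With β = 0.664, γ = 1/√(1 − 0.664²) = 1/√0.559104 = 1.3374.
The moving clock records proper time: Δτ = Δt/γ = 34/1.3374 = 25.4 years.

25.4 years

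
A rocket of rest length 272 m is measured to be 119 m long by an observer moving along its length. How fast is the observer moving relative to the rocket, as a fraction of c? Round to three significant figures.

Length contraction gives γ = L₀/L = 272/119 = 2.2857.
β = √(1 − 1/γ²) = √0.808591 = 0.899.

0.899c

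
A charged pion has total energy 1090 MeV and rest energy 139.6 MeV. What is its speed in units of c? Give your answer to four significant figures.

0.9918c

γ = E/(mc²) = 1090/139.6 = 7.808.
β = √(1 − 1/γ²) = √(1 − 0.0164029) = √0.9835971 = 0.9918.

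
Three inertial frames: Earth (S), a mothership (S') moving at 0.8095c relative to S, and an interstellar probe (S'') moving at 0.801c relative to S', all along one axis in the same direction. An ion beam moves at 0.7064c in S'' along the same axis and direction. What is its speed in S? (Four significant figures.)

Compose velocities in two stages. Stage 1 (into S'): u₁ = (0.7064+0.801)/(1+0.7064×0.801) = 0.96269.
Stage 2 (into S): u = (0.96269+0.8095)/(1+0.96269×0.8095) = 0.99601, so the speed is 0.9960c.

0.9960c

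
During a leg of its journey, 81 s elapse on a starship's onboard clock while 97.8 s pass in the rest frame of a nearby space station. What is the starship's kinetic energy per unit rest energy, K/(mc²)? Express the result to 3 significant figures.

From Δt = γΔτ: γ = 97.8/81 = 1.20741.
Since K = (γ−1)mc², K/(mc²) = 1.20741 − 1 = 0.207.

0.207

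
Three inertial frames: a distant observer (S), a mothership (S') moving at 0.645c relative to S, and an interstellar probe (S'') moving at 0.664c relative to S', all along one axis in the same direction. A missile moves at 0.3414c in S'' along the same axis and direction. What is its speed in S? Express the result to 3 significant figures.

0.958c

Apply u = (u'+v)/(1+u'v) twice. Missile in the mothership frame: (0.3414+0.664)/(1+0.3414·0.664) = 1.0054/1.2266896 = 0.8196c.
That velocity, transformed to the rest frame of a distant observer: (0.8196+0.645)/(1+0.8196·0.645) = 1.4646/1.528642 = 0.95811c.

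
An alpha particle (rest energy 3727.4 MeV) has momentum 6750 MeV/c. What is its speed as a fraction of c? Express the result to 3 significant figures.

βγ = pc/(mc²) = 6750/3727.4 = 1.8109.
Since γ² = 1 + (βγ)² = 4.27936, γ = √4.27936 = 2.06866, and β = (βγ)/γ = 1.8109/2.06866 = 0.875.

0.875c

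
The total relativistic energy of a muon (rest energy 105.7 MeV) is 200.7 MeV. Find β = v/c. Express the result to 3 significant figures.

0.850

γ = E/(mc²) = 200.7/105.7 = 1.8988.
β = √(1 − 1/γ²) = √(1 − 0.277359) = √0.722641 = 0.850.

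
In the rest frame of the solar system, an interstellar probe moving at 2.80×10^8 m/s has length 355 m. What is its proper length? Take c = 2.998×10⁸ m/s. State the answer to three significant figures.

β = v/c = (2.80×10^8 m/s)/(2.998×10⁸ m/s) = 0.933956.
With β = 0.933956, γ = 1/√(1 − 0.933956²) = 1/√0.1277262 = 2.7981.
Proper length: L₀ = γ·L = 2.7981 × 355 = 993 m.

993 m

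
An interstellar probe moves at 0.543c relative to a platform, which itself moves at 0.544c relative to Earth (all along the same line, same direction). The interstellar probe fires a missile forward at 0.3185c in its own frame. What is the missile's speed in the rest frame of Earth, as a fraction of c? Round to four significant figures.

0.9135c

Apply u = (u'+v)/(1+u'v) twice. Missile in the platform frame: (0.3185+0.543)/(1+0.3185·0.543) = 0.8615/1.1729455 = 0.73448c.
That velocity, transformed to the rest frame of Earth: (0.73448+0.544)/(1+0.73448·0.544) = 1.27848/1.39955712 = 0.91349c.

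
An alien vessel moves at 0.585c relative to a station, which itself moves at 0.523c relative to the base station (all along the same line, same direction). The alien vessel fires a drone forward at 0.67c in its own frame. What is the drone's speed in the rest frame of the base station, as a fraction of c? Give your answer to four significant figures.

0.9681c

Apply u = (u'+v)/(1+u'v) twice. Drone in the station frame: (0.67+0.585)/(1+0.67·0.585) = 1.255/1.39195 = 0.90161c.
That velocity, transformed to the rest frame of the base station: (0.90161+0.523)/(1+0.90161·0.523) = 1.42461/1.47154203 = 0.96811c.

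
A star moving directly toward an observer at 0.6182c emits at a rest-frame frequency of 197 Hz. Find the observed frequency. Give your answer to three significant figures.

Relativistic Doppler (source moving toward): f_obs = f_src · √((1+β)/(1−β)).
With β = 0.6182: factor = √(1.6182/0.3818) = 2.0587.
f_obs = 197 × 2.0587 = 406 Hz.

406 Hz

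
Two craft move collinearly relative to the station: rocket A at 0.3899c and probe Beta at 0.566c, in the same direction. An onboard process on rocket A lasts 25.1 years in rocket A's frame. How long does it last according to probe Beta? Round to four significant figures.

Speed of rocket A in probe Beta's frame: u = (v_A − v_B)/(1 − v_A v_B/c²) = (0.3899 − 0.566)/(1 − 0.3899×0.566) = −0.1761/0.7793166 = −0.22597; |u| = 0.22597c.
At |u| = 0.22597c, γ = (1 − 0.0510624)^(−1/2) = 1.0266.
The clock on rocket A records proper time, so probe Beta measures Δt = γΔτ = 1.0266 × 25.1 = 25.77 years.

25.77 years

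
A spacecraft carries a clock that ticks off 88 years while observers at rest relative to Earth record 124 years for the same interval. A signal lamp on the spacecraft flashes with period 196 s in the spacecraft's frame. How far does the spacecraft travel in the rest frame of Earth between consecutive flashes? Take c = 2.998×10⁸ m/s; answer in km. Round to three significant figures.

5.83×10^7 km

From Δt = γΔτ: γ = 124/88 = 1.40909.
β = √(1 − 1/γ²) = 0.70453. Lab-frame period = γτ = 1.40909×196 s = 276.18 s. Distance = βc × γτ = 0.70453 × 2.998×10⁸ m/s × 276.18 s = 5.8334×10^10 m = 5.83×10^7 km.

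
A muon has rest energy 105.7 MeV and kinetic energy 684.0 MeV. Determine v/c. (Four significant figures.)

γ = 1 + K/(mc²) = 1 + 684.0/105.7 = 7.4711.
β = √(1 − 1/γ²) = √(1 − 0.0179156) = √0.9820844 = 0.9910.

0.9910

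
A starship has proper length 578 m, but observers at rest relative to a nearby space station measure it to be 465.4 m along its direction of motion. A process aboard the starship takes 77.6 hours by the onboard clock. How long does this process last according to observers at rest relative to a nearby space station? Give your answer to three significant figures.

Length contraction gives γ = L₀/L = 578/465.4 = 1.24194.
Δt = γΔτ = 1.24194 × 77.6 = 96.4 hours.

96.4 hours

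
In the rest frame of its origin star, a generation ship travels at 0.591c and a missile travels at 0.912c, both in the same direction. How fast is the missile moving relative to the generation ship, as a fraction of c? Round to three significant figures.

0.696c

Transform to the generation ship's frame: u' = (u − v)/(1 − uv/c²).
u' = (0.912 − 0.591)/(1 − 0.912×0.591) = 0.321/0.461008 = 0.6963.
Speed in the generation ship's frame: 0.696c (in the same direction).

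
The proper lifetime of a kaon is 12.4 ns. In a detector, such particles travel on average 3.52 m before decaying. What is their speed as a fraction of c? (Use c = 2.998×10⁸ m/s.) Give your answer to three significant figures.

Lab distance = (lab lifetime)·v = γτ·βc, so βγ = d/(cτ) = 3.520/(2.998×10⁸ × 1.240×10^-8) = 0.94687.
With βγ = 0.94687: γ² = 1 + (βγ)² = 1.896563, and β = (βγ)/γ = 0.94687/1.37716 = 0.688.

0.688c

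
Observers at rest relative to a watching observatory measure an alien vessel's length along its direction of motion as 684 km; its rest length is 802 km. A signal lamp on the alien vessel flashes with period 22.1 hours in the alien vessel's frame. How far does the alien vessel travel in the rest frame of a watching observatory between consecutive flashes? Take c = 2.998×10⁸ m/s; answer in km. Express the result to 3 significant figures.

From L = L₀/γ: γ = 802/684 = 1.17251.
β = √(1 − 1/γ²) = 0.52212. Lab-frame period = γτ = 1.17251×22.1 hours = 25.912 hours. Distance = βc × γτ = 0.52212 × 2.998×10⁸ m/s × 93283.2 s = 1.4602×10^13 m = 1.46×10^10 km.

1.46×10^10 km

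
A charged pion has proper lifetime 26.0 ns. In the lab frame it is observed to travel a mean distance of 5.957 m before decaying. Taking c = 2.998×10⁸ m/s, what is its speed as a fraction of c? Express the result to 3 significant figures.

Lab distance = (lab lifetime)·v = γτ·βc, so βγ = d/(cτ) = 5.957/(2.998×10⁸ × 2.600×10^-8) = 0.76423.
With βγ = 0.76423: γ² = 1 + (βγ)² = 1.584047, and β = (βγ)/γ = 0.76423/1.25859 = 0.607.

0.607c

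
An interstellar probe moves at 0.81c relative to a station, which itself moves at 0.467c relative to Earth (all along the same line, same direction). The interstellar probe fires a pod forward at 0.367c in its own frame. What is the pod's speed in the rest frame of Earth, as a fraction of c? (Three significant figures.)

0.965c

First combine the pod and interstellar probe (S''→S'): u₁ = (0.367 + 0.81)/(1 + 0.367×0.81) = 1.177/1.29727 = 0.90729.
Then combine with the station (S'→S): u = (0.90729 + 0.467)/(1 + 0.90729×0.467) = 1.37429/1.42370443 = 0.96529.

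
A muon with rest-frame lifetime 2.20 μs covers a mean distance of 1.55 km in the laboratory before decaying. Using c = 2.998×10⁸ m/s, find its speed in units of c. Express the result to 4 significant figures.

Let x = d/(cτ) = 1550 m / (2.998×10⁸ m/s × 2.200×10^-6 s) = 2.3501. Since d = βγcτ, x = βγ = β/√(1−β²).
Solving: β² = x²/(1+x²) = 5.52297/6.52297 = 0.846696, so β = 0.9202.

0.9202c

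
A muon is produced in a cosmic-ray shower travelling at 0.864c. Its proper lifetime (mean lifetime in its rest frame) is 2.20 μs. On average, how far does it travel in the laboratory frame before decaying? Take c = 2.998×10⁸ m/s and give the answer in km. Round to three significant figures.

1.13 km

With β = 0.864, γ = 1/√(1 − 0.864²) = 1/√0.253504 = 1.9861.
Lab-frame lifetime: Δt = γτ = 1.9861 × 2.20 μs = 4.3694 μs.
Distance: d = vΔt = 0.864 × 2.998×10⁸ m/s × 4.3694×10^-6 s = 1130 m = 1.13 km.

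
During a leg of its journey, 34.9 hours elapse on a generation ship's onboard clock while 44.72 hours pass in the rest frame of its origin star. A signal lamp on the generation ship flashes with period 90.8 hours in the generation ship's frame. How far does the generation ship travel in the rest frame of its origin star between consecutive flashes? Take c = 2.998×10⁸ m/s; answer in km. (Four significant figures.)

From Δt = γΔτ: γ = 44.72/34.9 = 1.28138.
β = √(1 − 1/γ²) = 0.62527. Lab-frame period = γτ = 1.28138×90.8 hours = 116.35 hours. Distance = βc × γτ = 0.62527 × 2.998×10⁸ m/s × 418860 s = 7.8518×10^13 m = 7.852×10^10 km.

7.852×10^10 km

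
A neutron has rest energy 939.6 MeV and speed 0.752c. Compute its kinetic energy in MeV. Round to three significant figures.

486 MeV

Lorentz factor: γ = (1 − 0.565504)^(−1/2) = 1.51708.
Kinetic energy: K = (γ − 1)mc² = (1.51708 − 1) × 939.6 MeV = 0.51708 × 939.6 = 486 MeV.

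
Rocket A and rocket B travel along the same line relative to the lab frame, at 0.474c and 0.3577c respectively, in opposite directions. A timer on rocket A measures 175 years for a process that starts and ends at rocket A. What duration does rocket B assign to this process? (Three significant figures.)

Transform rocket A's velocity into rocket B's frame: (0.474 + 0.3577)/(1 + 0.474·0.3577) = 0.8317/1.1695498, so the relative speed is 0.71113c.
γ for this relative speed: γ = 1/√(1 − 0.505706) = 1.4224.
The clock on rocket A records proper time, so rocket B measures Δt = γΔτ = 1.4224 × 175 = 249 years.

249 years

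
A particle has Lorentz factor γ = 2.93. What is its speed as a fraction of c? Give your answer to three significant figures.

β = √(1 − 1/γ²) = √(1 − 1/8.5849) = √0.883516 = 0.940.

0.940c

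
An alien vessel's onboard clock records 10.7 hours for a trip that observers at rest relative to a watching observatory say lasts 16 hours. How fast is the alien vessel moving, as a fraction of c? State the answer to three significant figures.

0.743c

γ = Δt/Δτ = 16/10.7 = 1.4953.
β = √(1 − 1/γ²) = √(1 − 0.447243) = √0.552757 = 0.743.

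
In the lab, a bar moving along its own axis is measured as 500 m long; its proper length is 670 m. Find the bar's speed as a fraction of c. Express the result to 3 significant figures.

0.666c

Length contraction gives γ = L₀/L = 670/500 = 1.34.
β = √(1 − 1/γ²) = √0.443083 = 0.666.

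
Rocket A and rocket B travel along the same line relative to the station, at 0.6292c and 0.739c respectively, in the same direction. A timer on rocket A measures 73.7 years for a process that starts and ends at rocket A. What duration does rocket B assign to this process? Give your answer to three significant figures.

Transform rocket A's velocity into rocket B's frame: (0.6292 − 0.739)/(1 − 0.6292·0.739) = −0.1098/0.5350212, so the relative speed is 0.20523c.
γ for this relative speed: γ = 1/√(1 − 0.0421194) = 1.0217.
The clock on rocket A records proper time, so rocket B measures Δt = γΔτ = 1.0217 × 73.7 = 75.3 years.

75.3 years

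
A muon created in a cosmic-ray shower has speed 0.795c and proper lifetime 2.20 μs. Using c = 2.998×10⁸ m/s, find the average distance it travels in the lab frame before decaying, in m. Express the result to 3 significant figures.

864 m

β² = 0.632025, so γ = 1/√0.367975 = 1.6485.
Lab-frame lifetime: Δt = γτ = 1.6485 × 2.20 μs = 3.6267 μs.
Distance: d = vΔt = 0.795 × 2.998×10⁸ m/s × 3.6267×10^-6 s = 864 m.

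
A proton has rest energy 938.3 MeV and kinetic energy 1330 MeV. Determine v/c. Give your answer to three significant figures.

K = (γ−1)mc², so γ = 1 + 1330/938.3 = 2.4175.
Then v/c = √(1 − γ⁻²) = √(1 − 0.171107) = √0.828893 = 0.910.

0.910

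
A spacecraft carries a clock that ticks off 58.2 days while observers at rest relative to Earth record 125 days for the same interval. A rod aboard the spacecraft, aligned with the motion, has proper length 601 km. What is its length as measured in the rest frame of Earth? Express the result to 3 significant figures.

The time-dilation ratio gives γ = 125/58.2 = 2.14777.
L = L₀/γ = 601/2.14777 = 280 km.

280 km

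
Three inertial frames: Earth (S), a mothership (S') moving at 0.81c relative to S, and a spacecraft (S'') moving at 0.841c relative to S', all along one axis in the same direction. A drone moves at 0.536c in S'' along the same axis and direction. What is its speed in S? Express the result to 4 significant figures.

Apply u = (u'+v)/(1+u'v) twice. Drone in the mothership frame: (0.536+0.841)/(1+0.536·0.841) = 1.377/1.450776 = 0.94915c.
That velocity, transformed to the rest frame of Earth: (0.94915+0.81)/(1+0.94915·0.81) = 1.75915/1.7688115 = 0.99454c.

0.9945c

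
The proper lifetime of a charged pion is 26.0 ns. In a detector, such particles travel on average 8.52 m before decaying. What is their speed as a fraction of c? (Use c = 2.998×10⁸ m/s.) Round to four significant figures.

Let x = d/(cτ) = 8.520 m / (2.998×10⁸ m/s × 2.600×10^-8 s) = 1.093. Since d = βγcτ, x = βγ = β/√(1−β²).
Solving: β² = x²/(1+x²) = 1.19465/2.19465 = 0.544346, so β = 0.7378.

0.7378c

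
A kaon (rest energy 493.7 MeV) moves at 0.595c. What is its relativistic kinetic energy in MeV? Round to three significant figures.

γ = 1/√(1 − β²) = 1/√(1 − 0.354025) = 1/√0.645975 = 1/0.803726 = 1.24421.
Kinetic energy: K = (γ − 1)mc² = (1.24421 − 1) × 493.7 MeV = 0.24421 × 493.7 = 121 MeV.

121 MeV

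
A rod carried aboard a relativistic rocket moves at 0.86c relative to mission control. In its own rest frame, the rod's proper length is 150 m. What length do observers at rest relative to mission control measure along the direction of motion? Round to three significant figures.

β² = 0.7396, so γ = 1/√0.2604 = 1.9597.
Along the direction of motion the measured length is L₀/γ = 150/1.9597 = 76.5 m.

76.5 m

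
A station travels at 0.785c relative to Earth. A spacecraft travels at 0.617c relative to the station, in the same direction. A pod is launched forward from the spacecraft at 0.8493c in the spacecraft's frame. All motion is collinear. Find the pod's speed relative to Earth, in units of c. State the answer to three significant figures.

Apply u = (u'+v)/(1+u'v) twice. Pod in the station frame: (0.8493+0.617)/(1+0.8493·0.617) = 1.4663/1.5240181 = 0.96213c.
That velocity, transformed to the rest frame of Earth: (0.96213+0.785)/(1+0.96213·0.785) = 1.74713/1.75527205 = 0.99536c.

0.995c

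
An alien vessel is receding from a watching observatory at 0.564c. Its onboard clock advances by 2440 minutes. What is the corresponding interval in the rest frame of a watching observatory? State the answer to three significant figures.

2950 minutes

With β = 0.564, γ = 1/√(1 − 0.564²) = 1/√0.681904 = 1.211.
The onboard clock measures proper time, so the interval in the rest frame of a watching observatory is dilated: Δt = γ·Δτ = 1.211 × 2440 minutes = 2950 minutes.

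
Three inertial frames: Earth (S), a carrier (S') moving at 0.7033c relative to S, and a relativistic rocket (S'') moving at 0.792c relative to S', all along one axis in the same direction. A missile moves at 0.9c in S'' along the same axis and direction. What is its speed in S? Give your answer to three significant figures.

First combine the missile and relativistic rocket (S''→S'): u₁ = (0.9 + 0.792)/(1 + 0.9×0.792) = 1.692/1.7128 = 0.98786.
Then combine with the carrier (S'→S): u = (0.98786 + 0.7033)/(1 + 0.98786×0.7033) = 1.69116/1.694761938 = 0.99787.

0.998c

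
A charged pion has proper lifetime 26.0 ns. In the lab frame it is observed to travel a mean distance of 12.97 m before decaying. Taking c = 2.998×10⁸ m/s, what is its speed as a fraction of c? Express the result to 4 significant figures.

0.8571c

Let x = d/(cτ) = 12.97 m / (2.998×10⁸ m/s × 2.600×10^-8 s) = 1.6639. Since d = βγcτ, x = βγ = β/√(1−β²).
Solving: β² = x²/(1+x²) = 2.76856/3.76856 = 0.734647, so β = 0.8571.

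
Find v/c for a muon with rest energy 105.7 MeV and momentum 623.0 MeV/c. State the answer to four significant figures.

βγ = pc/(mc²) = 623.0/105.7 = 5.894.
Since γ² = 1 + (βγ)² = 35.7392, γ = √35.7392 = 5.97823, and β = (βγ)/γ = 5.894/5.97823 = 0.9859.

0.9859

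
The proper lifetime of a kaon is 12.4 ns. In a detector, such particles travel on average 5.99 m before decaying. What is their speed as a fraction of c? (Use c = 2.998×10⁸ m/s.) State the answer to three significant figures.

Let x = d/(cτ) = 5.990 m / (2.998×10⁸ m/s × 1.240×10^-8 s) = 1.6113. Since d = βγcτ, x = βγ = β/√(1−β²).
Solving: β² = x²/(1+x²) = 2.59629/3.59629 = 0.721936, so β = 0.850.

0.850c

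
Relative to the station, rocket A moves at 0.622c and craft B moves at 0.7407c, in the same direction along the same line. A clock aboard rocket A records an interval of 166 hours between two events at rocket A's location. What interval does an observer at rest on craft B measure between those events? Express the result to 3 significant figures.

The velocity of rocket A relative to craft B is (0.622 − 0.7407)c / (1 − 0.622×0.7407) = −0.22011c; relative speed 0.22011c.
At |u| = 0.22011c, γ = (1 − 0.0484484)^(−1/2) = 1.0251.
The clock on rocket A records proper time, so craft B measures Δt = γΔτ = 1.0251 × 166 = 170 hours.

170 hours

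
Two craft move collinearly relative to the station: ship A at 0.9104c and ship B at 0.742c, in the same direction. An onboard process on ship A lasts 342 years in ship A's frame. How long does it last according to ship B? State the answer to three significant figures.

Speed of ship A in ship B's frame: u = (v_A − v_B)/(1 − v_A v_B/c²) = (0.9104 − 0.742)/(1 − 0.9104×0.742) = 0.1684/0.3244832 = 0.51898; |u| = 0.51898c.
γ for this relative speed: γ = 1/√(1 − 0.26934) = 1.1699.
The clock on ship A records proper time, so ship B measures Δt = γΔτ = 1.1699 × 342 = 400 years.

400 years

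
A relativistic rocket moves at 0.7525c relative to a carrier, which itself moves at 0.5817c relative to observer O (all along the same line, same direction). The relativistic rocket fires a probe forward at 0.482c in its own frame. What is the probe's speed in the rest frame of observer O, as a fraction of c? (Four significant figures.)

First combine the probe and relativistic rocket (S''→S'): u₁ = (0.482 + 0.7525)/(1 + 0.482×0.7525) = 1.2345/1.362705 = 0.90592.
Then combine with the carrier (S'→S): u = (0.90592 + 0.5817)/(1 + 0.90592×0.5817) = 1.48762/1.526973664 = 0.97423.

0.9742c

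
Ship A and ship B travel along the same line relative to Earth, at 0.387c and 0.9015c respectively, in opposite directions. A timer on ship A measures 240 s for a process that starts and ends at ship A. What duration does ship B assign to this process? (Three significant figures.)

Speed of ship A in ship B's frame: u = (v_A + v_B)/(1 + v_A v_B/c²) = (0.387 + 0.9015)/(1 + 0.387×0.9015) = 1.2885/1.3488805 = 0.95524; |u| = 0.95524c.
At |u| = 0.95524c, γ = (1 − 0.912483)^(−1/2) = 3.3803.
The clock on ship A records proper time, so ship B measures Δt = γΔτ = 3.3803 × 240 = 811 s.

811 s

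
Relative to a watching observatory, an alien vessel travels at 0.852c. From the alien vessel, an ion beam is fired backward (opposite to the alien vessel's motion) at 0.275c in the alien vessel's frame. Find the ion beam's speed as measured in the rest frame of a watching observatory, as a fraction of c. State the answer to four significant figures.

In units of c, u = (u' + v)/(1 + u'v) with u' = −0.275 and v = 0.852.
Numerator: −0.275 + 0.852 = 0.577. Denominator: 1 + (−0.275)(0.852) = 0.7657.
u = 0.577/0.7657 = 0.75356, so the speed is 0.7536c.

0.7536c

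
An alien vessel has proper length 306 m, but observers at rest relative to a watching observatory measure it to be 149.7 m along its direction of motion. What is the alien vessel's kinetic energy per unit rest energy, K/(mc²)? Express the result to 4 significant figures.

1.044

Length contraction gives γ = L₀/L = 306/149.7 = 2.04409.
K/(mc²) = γ − 1 = 2.04409 − 1 = 1.044.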